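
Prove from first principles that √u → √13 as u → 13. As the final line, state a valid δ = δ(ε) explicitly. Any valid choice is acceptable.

δ = min(13, √13·ε)

Suppose ε > 0. We want δ > 0 such that 0 < |u − 13| < δ implies |√u − √13| < ε.
Rationalise: √u − √13 = (u − 13)/(√u + √13), so |√u − √13| = |u − 13|/(√u + √13).
Restrict δ ≤ 13 so that |u − 13| < 13 forces u > 0, and then √u + √13 > √13.
Hence |√u − √13| < |u − 13|/√13, which is < ε once |u − 13| < √13·ε.
Take δ = min(13, √13·ε). If 0 < |u − 13| < δ then u > 0 and |√u − √13| < |u − 13|/√13 < ε.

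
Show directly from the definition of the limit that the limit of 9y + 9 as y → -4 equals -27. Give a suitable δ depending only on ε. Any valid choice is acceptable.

δ = ε/9

Fix ε > 0. We need δ > 0 so that 0 < |y + 4| < δ implies |(9y + 9) + 27| < ε.
Since (9y + 9) + 27 = 9(y + 4), we have |(9y + 9) + 27| = 9|y + 4|.
Thus it suffices that |y + 4| < ε/9.
Choosing δ = ε/9 gives |(9y + 9) + 27| = 9|y + 4| < ε whenever |y + 4| < δ.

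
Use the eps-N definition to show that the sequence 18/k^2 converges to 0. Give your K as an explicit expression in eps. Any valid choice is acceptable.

K = (18/eps)^{1/2}

Let eps > 0. For k ≥ 1, |18/k^2 − 0| = 18/k^2.
18/k^2 < eps ⇔ k^2 > 18/eps ⇔ k > (18/eps)^{1/2}.
Take K = (18/eps)^{1/2}. Then k > K implies 18/k^2 < eps.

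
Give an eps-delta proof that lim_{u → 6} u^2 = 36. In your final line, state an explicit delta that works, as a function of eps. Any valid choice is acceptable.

delta = min(1, eps/13)

Fix eps > 0. We seek delta > 0 with 0 < |u − 6| < delta ⇒ |u^2 − 36| < eps.
Factor: u^2 − 36 = (u − 6)(u + 6), so |u^2 − 36| = |u − 6|·|u + 6|.
Impose delta ≤ 1 so that |u| < 7; then |u + 6| ≤ 13.
Hence |u^2 − 36| ≤ 13|u − 6|, which is < eps once |u − 6| < eps/13.
Take delta = min(1, eps/13). If 0 < |u − 6| < delta then both bounds hold and |u^2 − 36| ≤ 13|u − 6| < 13·(eps/13) = eps.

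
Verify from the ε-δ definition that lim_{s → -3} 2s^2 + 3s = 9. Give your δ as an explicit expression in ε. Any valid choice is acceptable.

Suppose ε > 0. We want δ > 0 such that 0 < |s + 3| < δ implies |(2s^2 + 3s) − 9| < ε.
(2s^2 + 3s) − 9 = 2s^2 + 3s - 9 = (s + 3)(2s - 3).
So |(2s^2 + 3s) − 9| = |s + 3|·|2s - 3|.
Require δ ≤ 2. Then |s + 3| < 2 gives |s| < 5, and by the triangle inequality |2s - 3| ≤ 2·5 + 3 = 13.
Hence |(2s^2 + 3s) − 9| ≤ 13|s + 3| < ε provided |s + 3| < ε/13.
Choosing δ = min(2, ε/13) ensures both conditions, hence |(2s^2 + 3s) − 9| < ε.

δ = min(2, ε/13)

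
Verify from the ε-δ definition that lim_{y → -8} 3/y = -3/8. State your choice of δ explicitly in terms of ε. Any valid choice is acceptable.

δ = min(4, (32/3)ε)

Fix ε > 0. We seek δ > 0 such that 0 < |y + 8| < δ implies |3/y + 3/8| < ε.
|3/y + 3/8| = 3·|-8 − y|/(8·|y|) = 3|y + 8|/(8|y|).
Restrict δ ≤ 4. Then |y + 8| < 4 gives |y| > 4, so 8|y| > 32.
Then |3/y + 3/8| < 3|y + 8|/32, which is < ε when |y + 8| < (32/3)ε.
Take δ = min(4, (32/3)ε). Then 0 < |y + 8| < δ gives both |y + 8| < 4 and |y + 8| < (32/3)ε, so |3/y + 3/8| < ε.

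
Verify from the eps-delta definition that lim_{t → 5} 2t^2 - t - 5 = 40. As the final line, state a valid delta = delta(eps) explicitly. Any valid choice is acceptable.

delta = min(1, eps/21)

Fix eps > 0. We want delta > 0 such that 0 < |t − 5| < delta implies |(2t^2 - t - 5) − 40| < eps.
(2t^2 - t - 5) − 40 = 2t^2 - t - 45 = (t − 5)(2t + 9).
So |(2t^2 - t - 5) − 40| = |t − 5|·|2t + 9|.
Require delta ≤ 1. Then |t − 5| < 1 gives |t| < 6, and by the triangle inequality |2t + 9| ≤ 2·6 + 9 = 21.
Hence |(2t^2 - t - 5) − 40| ≤ 21|t − 5| < eps provided |t − 5| < eps/21.
Take delta = min(1, eps/21). Then 0 < |t − 5| < delta gives both |t − 5| < 1 and |t − 5| < eps/21, so |(2t^2 - t - 5) − 40| < eps.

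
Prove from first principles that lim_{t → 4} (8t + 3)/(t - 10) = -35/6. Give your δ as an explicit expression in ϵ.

Suppose ϵ > 0. We want δ > 0 with 0 < |t − 4| < δ ⇒ |(8t + 3)/(t - 10) + 35/6| < ϵ.
Combining over a common denominator, (8t + 3)/(t - 10) + 35/6 = [(8t + 3)·(-6) − 35·(t - 10)] / [(-6)·(t - 10)] = -83(t − 4) / ((-6)(t - 10)).
So |(8t + 3)/(t - 10) + 35/6| = 83|t − 4| / (6·|t − 10|).
Restrict δ ≤ 3. Then |t − 4| < 3 gives |t − 10| = |(t − 4) + (-6)| ≥ 6 − 3 = 3.
Hence |(8t + 3)/(t - 10) + 35/6| < 83|t − 4|/(6·3) = (83/18)|t − 4|, which is < ϵ once |t − 4| < (18/83)ϵ.
Take δ = min(3, (18/83)ϵ). Then 0 < |t − 4| < δ forces both bounds, so |(8t + 3)/(t - 10) + 35/6| < ϵ.

δ = min(3, (18/83)ϵ)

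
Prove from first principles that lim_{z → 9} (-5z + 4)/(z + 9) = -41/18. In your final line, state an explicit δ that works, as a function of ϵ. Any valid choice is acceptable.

δ = min(9, (162/49)ϵ)

Fix ϵ > 0. We want δ > 0 with 0 < |z − 9| < δ ⇒ |(-5z + 4)/(z + 9) + 41/18| < ϵ.
Combining over a common denominator, (-5z + 4)/(z + 9) + 41/18 = [(-5z + 4)·18 − (-41)·(z + 9)] / [18·(z + 9)] = -49(z − 9) / (18(z + 9)).
So |(-5z + 4)/(z + 9) + 41/18| = 49|z − 9| / (18·|z + 9|).
Restrict δ ≤ 9. Then |z − 9| < 9 gives |z + 9| = |(z − 9) + 18| ≥ 18 − 9 = 9.
Hence |(-5z + 4)/(z + 9) + 41/18| < 49|z − 9|/(18·9) = (49/162)|z − 9|, which is < ϵ once |z − 9| < (162/49)ϵ.
Take δ = min(9, (162/49)ϵ). Then 0 < |z − 9| < δ forces both bounds, so |(-5z + 4)/(z + 9) + 41/18| < ϵ.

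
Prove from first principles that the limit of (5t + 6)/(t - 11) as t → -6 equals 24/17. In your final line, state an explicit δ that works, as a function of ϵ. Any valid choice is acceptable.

δ = min(17/2, (289/122)ϵ)

Let ϵ > 0 be given. We want δ > 0 with 0 < |t + 6| < δ ⇒ |(5t + 6)/(t - 11) − (24/17)| < ϵ.
Combining over a common denominator, (5t + 6)/(t - 11) − (24/17) = [(5t + 6)·(-17) − (-24)·(t - 11)] / [(-17)·(t - 11)] = -61(t + 6) / ((-17)(t - 11)).
So |(5t + 6)/(t - 11) − (24/17)| = 61|t + 6| / (17·|t − 11|).
Require δ ≤ 17/2, so |t − 11| ≥ |-17| − |t + 6| > 17 − 17/2 = 17/2.
Hence |(5t + 6)/(t - 11) − (24/17)| < 61|t + 6|/(17·(17/2)) = (122/289)|t + 6|, which is < ϵ once |t + 6| < (289/122)ϵ.
Take δ = min(17/2, (289/122)ϵ). Then 0 < |t + 6| < δ forces both bounds, so |(5t + 6)/(t - 11) − (24/17)| < ϵ.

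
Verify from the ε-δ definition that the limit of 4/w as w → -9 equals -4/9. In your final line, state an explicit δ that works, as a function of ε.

δ = min(9/2, (81/8)ε)

Let ε > 0. We seek δ > 0 such that 0 < |w + 9| < δ implies |4/w + 4/9| < ε.
|4/w + 4/9| = 4·|-9 − w|/(9·|w|) = 4|w + 9|/(9|w|).
Restrict δ ≤ 9/2. Then |w + 9| < 9/2 gives |w| > 9/2, so 9|w| > 81/2.
Then |4/w + 4/9| < 4|w + 9|/(81/2), which is < ε when |w + 9| < (81/8)ε.
Take δ = min(9/2, (81/8)ε). Then 0 < |w + 9| < δ gives both |w + 9| < 9/2 and |w + 9| < (81/8)ε, so |4/w + 4/9| < ε.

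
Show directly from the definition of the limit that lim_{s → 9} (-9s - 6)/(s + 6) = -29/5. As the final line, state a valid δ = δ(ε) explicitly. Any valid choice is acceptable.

Let ε > 0. We want δ > 0 with 0 < |s − 9| < δ ⇒ |(-9s - 6)/(s + 6) + 29/5| < ε.
Combining over a common denominator, (-9s - 6)/(s + 6) + 29/5 = [(-9s - 6)·15 − (-87)·(s + 6)] / [15·(s + 6)] = -48(s − 9) / (15(s + 6)).
So |(-9s - 6)/(s + 6) + 29/5| = 48|s − 9| / (15·|s + 6|).
Restrict δ ≤ 15/2. Then |s − 9| < 15/2 gives |s + 6| = |(s − 9) + 15| ≥ 15 − 15/2 = 15/2.
Hence |(-9s - 6)/(s + 6) + 29/5| < 48|s − 9|/(15·(15/2)) = (32/75)|s − 9|, which is < ε once |s − 9| < (75/32)ε.
Take δ = min(15/2, (75/32)ε). Then 0 < |s − 9| < δ forces both bounds, so |(-9s - 6)/(s + 6) + 29/5| < ε.

δ = min(15/2, (75/32)ε)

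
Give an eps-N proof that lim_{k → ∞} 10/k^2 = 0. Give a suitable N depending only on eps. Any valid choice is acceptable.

N = (10/eps)^{1/2}

Let eps > 0. For k ≥ 1, |10/k^2 − 0| = 10/k^2.
10/k^2 < eps ⇔ k^2 > 10/eps ⇔ k > (10/eps)^{1/2}.
Take N = (10/eps)^{1/2}. Then k > N implies 10/k^2 < eps.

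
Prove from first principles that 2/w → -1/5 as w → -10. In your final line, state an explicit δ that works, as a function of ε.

δ = min(5, 25ε)

Suppose ε > 0. We seek δ > 0 such that 0 < |w + 10| < δ implies |2/w + 1/5| < ε.
|2/w + 1/5| = 2·|-10 − w|/(10·|w|) = 2|w + 10|/(10|w|).
Restrict δ ≤ 5. Then |w + 10| < 5 gives |w| > 5, so 10|w| > 50.
Then |2/w + 1/5| < 2|w + 10|/50, which is < ε when |w + 10| < 25ε.
Take δ = min(5, 25ε). Then 0 < |w + 10| < δ gives both |w + 10| < 5 and |w + 10| < 25ε, so |2/w + 1/5| < ε.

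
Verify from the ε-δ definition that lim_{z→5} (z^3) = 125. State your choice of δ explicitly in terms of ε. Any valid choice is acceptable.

δ = min(1, ε/91)

Suppose ε > 0. We seek δ > 0 with 0 < |z − 5| < δ ⇒ |z^3 − 125| < ε.
Factor: z^3 − 125 = (z − 5)(z^2 + 5z + 25), so |z^3 − 125| = |z − 5|·|z^2 + 5z + 25|.
Impose δ ≤ 1 so that |z| < 6; then |z^2 + 5z + 25| ≤ 91.
Hence |z^3 − 125| ≤ 91|z − 5|, which is < ε once |z − 5| < ε/91.
Take δ = min(1, ε/91). If 0 < |z − 5| < δ then both bounds hold and |z^3 − 125| ≤ 91|z − 5| < 91·(ε/91) = ε.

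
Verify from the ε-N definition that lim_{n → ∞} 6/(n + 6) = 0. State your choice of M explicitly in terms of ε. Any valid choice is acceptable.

Let ε > 0. For n ≥ 1, |6/(n + 6) − 0| = 6/(n + 6) ≤ 6/n.
We need 6/n < ε, i.e. n > 6/ε.
Take M = 6/ε. If n > M then |6/(n + 6)| ≤ 6/n < ε.

M = 6/ε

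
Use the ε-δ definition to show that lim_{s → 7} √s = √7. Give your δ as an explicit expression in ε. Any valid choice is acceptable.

Suppose ε > 0. We want δ > 0 such that 0 < |s − 7| < δ implies |√s − √7| < ε.
Multiplying by the conjugate, |√s − √7| = |s − 7|/(√s + √7).
Restrict δ ≤ 7 so that |s − 7| < 7 forces s > 0, and then √s + √7 > √7.
Hence |√s − √7| < |s − 7|/√7, which is < ε once |s − 7| < √7·ε.
Take δ = min(7, √7·ε). If 0 < |s − 7| < δ then s > 0 and |√s − √7| < |s − 7|/√7 < ε.

δ = min(7, √7·ε)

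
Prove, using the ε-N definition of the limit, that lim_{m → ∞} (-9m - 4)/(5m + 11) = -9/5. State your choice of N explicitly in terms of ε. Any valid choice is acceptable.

N = (79/25)/ε

Let ε > 0. For m ≥ 1, |(-9m - 4)/(5m + 11) + 9/5| = |79|/(5(5m + 11)) = 79/(5(5m + 11)).
Since 5m + 11 ≥ 5m for m ≥ 1, this is ≤ 79/(5·5m) = (79/25)/m.
So |(-9m - 4)/(5m + 11) + 9/5| < ε whenever m > (79/25)/ε.
Take N = (79/25)/ε. If m > N then |(-9m - 4)/(5m + 11) + 9/5| ≤ (79/25)/m < ε.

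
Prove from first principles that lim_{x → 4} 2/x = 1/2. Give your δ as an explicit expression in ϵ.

δ = min(2, 4ϵ)

Let ϵ > 0. We seek δ > 0 such that 0 < |x − 4| < δ implies |2/x − (1/2)| < ϵ.
|2/x − (1/2)| = 2·|4 − x|/(4·|x|) = 2|x − 4|/(4|x|).
Restrict δ ≤ 2. Then |x − 4| < 2 gives |x| > 2, so 4|x| > 8.
Then |2/x − (1/2)| < 2|x − 4|/8, which is < ϵ when |x − 4| < 4ϵ.
Take δ = min(2, 4ϵ). Then 0 < |x − 4| < δ gives both |x − 4| < 2 and |x − 4| < 4ϵ, so |2/x − (1/2)| < ϵ.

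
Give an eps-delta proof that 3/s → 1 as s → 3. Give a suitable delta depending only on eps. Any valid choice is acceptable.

delta = min(3/2, (3/2)eps)

Fix eps > 0. We seek delta > 0 such that 0 < |s − 3| < delta implies |3/s − 1| < eps.
|3/s − 1| = 3·|3 − s|/(3·|s|) = 3|s − 3|/(3|s|).
Require delta ≤ 3/2 so that |s| > 3 − 3/2 = 3/2, hence 3|s| > 9/2.
Then |3/s − 1| < 3|s − 3|/(9/2), which is < eps when |s − 3| < (3/2)eps.
Take delta = min(3/2, (3/2)eps). Then 0 < |s − 3| < delta gives both |s − 3| < 3/2 and |s − 3| < (3/2)eps, so |3/s − 1| < eps.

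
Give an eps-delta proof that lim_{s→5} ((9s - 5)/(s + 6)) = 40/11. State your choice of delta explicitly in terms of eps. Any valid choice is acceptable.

delta = min(11/2, (121/118)eps)

Let eps > 0 be given. We want delta > 0 with 0 < |s − 5| < delta ⇒ |(9s - 5)/(s + 6) − (40/11)| < eps.
Combining over a common denominator, (9s - 5)/(s + 6) − (40/11) = [(9s - 5)·11 − 40·(s + 6)] / [11·(s + 6)] = 59(s − 5) / (11(s + 6)).
So |(9s - 5)/(s + 6) − (40/11)| = 59|s − 5| / (11·|s + 6|).
Require delta ≤ 11/2, so |s + 6| ≥ |11| − |s − 5| > 11 − 11/2 = 11/2.
Hence |(9s - 5)/(s + 6) − (40/11)| < 59|s − 5|/(11·(11/2)) = (118/121)|s − 5|, which is < eps once |s − 5| < (121/118)eps.
Take delta = min(11/2, (121/118)eps). Then 0 < |s − 5| < delta forces both bounds, so |(9s - 5)/(s + 6) − (40/11)| < eps.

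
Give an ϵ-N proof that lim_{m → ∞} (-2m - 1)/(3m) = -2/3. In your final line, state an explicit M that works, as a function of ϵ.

M = (1/3)/ϵ

Fix ϵ > 0. For m ≥ 1, |(-2m - 1)/(3m) + 2/3| = |-3|/(3(3m)) = 3/(3(3m)).
Since 3m ≥ 3m for m ≥ 1, this is ≤ 3/(3·3m) = (1/3)/m.
So |(-2m - 1)/(3m) + 2/3| < ϵ whenever m > (1/3)/ϵ.
Take M = (1/3)/ϵ. If m > M then |(-2m - 1)/(3m) + 2/3| ≤ (1/3)/m < ϵ.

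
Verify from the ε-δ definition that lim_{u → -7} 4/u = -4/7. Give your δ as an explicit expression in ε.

δ = min(7/2, (49/8)ε)

Let ε > 0 be given. We seek δ > 0 such that 0 < |u + 7| < δ implies |4/u + 4/7| < ε.
|4/u + 4/7| = 4·|-7 − u|/(7·|u|) = 4|u + 7|/(7|u|).
Restrict δ ≤ 7/2. Then |u + 7| < 7/2 gives |u| > 7/2, so 7|u| > 49/2.
Then |4/u + 4/7| < 4|u + 7|/(49/2), which is < ε when |u + 7| < (49/8)ε.
Take δ = min(7/2, (49/8)ε). Then 0 < |u + 7| < δ gives both |u + 7| < 7/2 and |u + 7| < (49/8)ε, so |4/u + 4/7| < ε.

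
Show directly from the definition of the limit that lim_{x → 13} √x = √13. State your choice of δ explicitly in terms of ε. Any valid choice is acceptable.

δ = min(13, √13·ε)

Let ε > 0 be given. We want δ > 0 such that 0 < |x − 13| < δ implies |√x − √13| < ε.
Rationalise: √x − √13 = (x − 13)/(√x + √13), so |√x − √13| = |x − 13|/(√x + √13).
Restrict δ ≤ 13 so that |x − 13| < 13 forces x > 0, and then √x + √13 > √13.
Hence |√x − √13| < |x − 13|/√13, which is < ε once |x − 13| < √13·ε.
Take δ = min(13, √13·ε). If 0 < |x − 13| < δ then x > 0 and |√x − √13| < |x − 13|/√13 < ε.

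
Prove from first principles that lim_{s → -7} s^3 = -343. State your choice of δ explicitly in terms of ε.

Let ε > 0 be given. We seek δ > 0 with 0 < |s + 7| < δ ⇒ |s^3 + 343| < ε.
Factor: s^3 + 343 = (s + 7)(s^2 - 7s + 49), so |s^3 + 343| = |s + 7|·|s^2 - 7s + 49|.
Restrict δ ≤ 1. Then |s + 7| < 1 gives |s| < 8, so by the triangle inequality |s^2 - 7s + 49| ≤ 8^2 + 7·8 + 49 = 169.
Hence |s^3 + 343| ≤ 169|s + 7|, which is < ε once |s + 7| < ε/169.
Take δ = min(1, ε/169). If 0 < |s + 7| < δ then both bounds hold and |s^3 + 343| ≤ 169|s + 7| < 169·(ε/169) = ε.

δ = min(1, ε/169)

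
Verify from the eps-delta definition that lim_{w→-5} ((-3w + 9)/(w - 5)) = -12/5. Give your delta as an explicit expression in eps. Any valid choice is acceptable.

Suppose eps > 0. We want delta > 0 with 0 < |w + 5| < delta ⇒ |(-3w + 9)/(w - 5) + 12/5| < eps.
Combining over a common denominator, (-3w + 9)/(w - 5) + 12/5 = [(-3w + 9)·(-10) − 24·(w - 5)] / [(-10)·(w - 5)] = 6(w + 5) / ((-10)(w - 5)).
So |(-3w + 9)/(w - 5) + 12/5| = 6|w + 5| / (10·|w − 5|).
Restrict delta ≤ 5. Then |w + 5| < 5 gives |w − 5| = |(w + 5) + (-10)| ≥ 10 − 5 = 5.
Hence |(-3w + 9)/(w - 5) + 12/5| < 6|w + 5|/(10·5) = (3/25)|w + 5|, which is < eps once |w + 5| < (25/3)eps.
Take delta = min(5, (25/3)eps). Then 0 < |w + 5| < delta forces both bounds, so |(-3w + 9)/(w - 5) + 12/5| < eps.

delta = min(5, (25/3)eps)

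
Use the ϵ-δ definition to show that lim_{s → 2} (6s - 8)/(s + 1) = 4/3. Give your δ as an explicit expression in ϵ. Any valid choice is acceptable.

δ = min(3/2, (9/28)ϵ)

Let ϵ > 0. We want δ > 0 with 0 < |s − 2| < δ ⇒ |(6s - 8)/(s + 1) − (4/3)| < ϵ.
Combining over a common denominator, (6s - 8)/(s + 1) − (4/3) = [(6s - 8)·3 − 4·(s + 1)] / [3·(s + 1)] = 14(s − 2) / (3(s + 1)).
So |(6s - 8)/(s + 1) − (4/3)| = 14|s − 2| / (3·|s + 1|).
Require δ ≤ 3/2, so |s + 1| ≥ |3| − |s − 2| > 3 − 3/2 = 3/2.
Hence |(6s - 8)/(s + 1) − (4/3)| < 14|s − 2|/(3·(3/2)) = (28/9)|s − 2|, which is < ϵ once |s − 2| < (9/28)ϵ.
Take δ = min(3/2, (9/28)ϵ). Then 0 < |s − 2| < δ forces both bounds, so |(6s - 8)/(s + 1) − (4/3)| < ϵ.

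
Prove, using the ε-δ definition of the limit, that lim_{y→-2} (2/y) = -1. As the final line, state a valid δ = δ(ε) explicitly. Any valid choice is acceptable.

Let ε > 0 be given. We seek δ > 0 such that 0 < |y + 2| < δ implies |2/y + 1| < ε.
|2/y + 1| = 2·|-2 − y|/(2·|y|) = 2|y + 2|/(2|y|).
Require δ ≤ 1 so that |y| > 2 − 1 = 1, hence 2|y| > 2.
Then |2/y + 1| < 2|y + 2|/2, which is < ε when |y + 2| < ε.
Take δ = min(1, ε). Then 0 < |y + 2| < δ gives both |y + 2| < 1 and |y + 2| < ε, so |2/y + 1| < ε.

δ = min(1, ε)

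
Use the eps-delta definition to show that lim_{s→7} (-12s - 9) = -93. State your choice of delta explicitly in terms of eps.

Let eps > 0. We need delta > 0 so that 0 < |s − 7| < delta implies |(-12s - 9) + 93| < eps.
Since (-12s - 9) + 93 = -12(s − 7), we have |(-12s - 9) + 93| = 12|s − 7|.
Thus it suffices that |s − 7| < eps/12.
Choosing delta = eps/12 gives |(-12s - 9) + 93| = 12|s − 7| < eps whenever |s − 7| < delta.

delta = eps/12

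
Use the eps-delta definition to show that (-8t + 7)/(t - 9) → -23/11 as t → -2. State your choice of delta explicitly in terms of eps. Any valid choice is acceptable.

delta = min(11/2, (121/130)eps)

Fix eps > 0. We want delta > 0 with 0 < |t + 2| < delta ⇒ |(-8t + 7)/(t - 9) + 23/11| < eps.
Combining over a common denominator, (-8t + 7)/(t - 9) + 23/11 = [(-8t + 7)·(-11) − 23·(t - 9)] / [(-11)·(t - 9)] = 65(t + 2) / ((-11)(t - 9)).
So |(-8t + 7)/(t - 9) + 23/11| = 65|t + 2| / (11·|t − 9|).
Restrict delta ≤ 11/2. Then |t + 2| < 11/2 gives |t − 9| = |(t + 2) + (-11)| ≥ 11 − 11/2 = 11/2.
Hence |(-8t + 7)/(t - 9) + 23/11| < 65|t + 2|/(11·(11/2)) = (130/121)|t + 2|, which is < eps once |t + 2| < (121/130)eps.
Take delta = min(11/2, (121/130)eps). Then 0 < |t + 2| < delta forces both bounds, so |(-8t + 7)/(t - 9) + 23/11| < eps.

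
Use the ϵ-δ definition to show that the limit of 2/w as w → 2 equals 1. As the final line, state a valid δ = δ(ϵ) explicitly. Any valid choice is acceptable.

Let ϵ > 0. We seek δ > 0 such that 0 < |w − 2| < δ implies |2/w − 1| < ϵ.
|2/w − 1| = 2·|2 − w|/(2·|w|) = 2|w − 2|/(2|w|).
Require δ ≤ 1 so that |w| > 2 − 1 = 1, hence 2|w| > 2.
Then |2/w − 1| < 2|w − 2|/2, which is < ϵ when |w − 2| < ϵ.
Take δ = min(1, ϵ). Then 0 < |w − 2| < δ gives both |w − 2| < 1 and |w − 2| < ϵ, so |2/w − 1| < ϵ.

δ = min(1, ϵ)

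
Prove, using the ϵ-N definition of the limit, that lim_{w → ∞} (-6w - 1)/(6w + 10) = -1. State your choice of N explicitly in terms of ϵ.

N = (3/2)/ϵ

Suppose ϵ > 0. We seek N > 0 such that w > N implies |(-6w - 1)/(6w + 10) + 1| < ϵ.
(-6w - 1)/(6w + 10) + 1 = (6(-6w - 1) − (-6)(6w + 10)) / (6(6w + 10)) = 54/(6(6w + 10)).
For w > 0 we have 6w + 10 > 6w, so |(-6w - 1)/(6w + 10) + 1| = 54/(6(6w + 10)) < 54/(6·6w) = (3/2)/w.
Thus |(-6w - 1)/(6w + 10) + 1| < ϵ whenever w > (3/2)/ϵ.
Take N = (3/2)/ϵ. If w > N then |(-6w - 1)/(6w + 10) + 1| < (3/2)/w < ϵ.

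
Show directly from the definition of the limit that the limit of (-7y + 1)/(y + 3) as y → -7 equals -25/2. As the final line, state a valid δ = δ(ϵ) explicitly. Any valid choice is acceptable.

Let ϵ > 0 be given. We want δ > 0 with 0 < |y + 7| < δ ⇒ |(-7y + 1)/(y + 3) + 25/2| < ϵ.
Combining over a common denominator, (-7y + 1)/(y + 3) + 25/2 = [(-7y + 1)·(-4) − 50·(y + 3)] / [(-4)·(y + 3)] = -22(y + 7) / ((-4)(y + 3)).
So |(-7y + 1)/(y + 3) + 25/2| = 22|y + 7| / (4·|y + 3|).
Require δ ≤ 2, so |y + 3| ≥ |-4| − |y + 7| > 4 − 2 = 2.
Hence |(-7y + 1)/(y + 3) + 25/2| < 22|y + 7|/(4·2) = (11/4)|y + 7|, which is < ϵ once |y + 7| < (4/11)ϵ.
Take δ = min(2, (4/11)ϵ). Then 0 < |y + 7| < δ forces both bounds, so |(-7y + 1)/(y + 3) + 25/2| < ϵ.

δ = min(2, (4/11)ϵ)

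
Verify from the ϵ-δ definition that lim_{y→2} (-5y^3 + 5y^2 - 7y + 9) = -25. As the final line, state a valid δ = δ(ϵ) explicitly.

Suppose ϵ > 0. We want δ > 0 such that 0 < |y − 2| < δ implies |(-5y^3 + 5y^2 - 7y + 9) + 25| < ϵ.
(-5y^3 + 5y^2 - 7y + 9) + 25 = -5y^3 + 5y^2 - 7y + 34 = (y − 2)(-5y^2 - 5y - 17).
So |(-5y^3 + 5y^2 - 7y + 9) + 25| = |y − 2|·|-5y^2 - 5y - 17|.
Assume first that |y − 2| < 2, so |y| < 4. Then |-5y^2 - 5y - 17| ≤ 5·4^2 + 5·4 + 17 = 117.
Hence |(-5y^3 + 5y^2 - 7y + 9) + 25| ≤ 117|y − 2| < ϵ provided |y − 2| < ϵ/117.
Choosing δ = min(2, ϵ/117) ensures both conditions, hence |(-5y^3 + 5y^2 - 7y + 9) + 25| < ϵ.

δ = min(2, ϵ/117)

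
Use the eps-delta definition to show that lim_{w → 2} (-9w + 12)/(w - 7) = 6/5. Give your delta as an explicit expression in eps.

Suppose eps > 0. We want delta > 0 with 0 < |w − 2| < delta ⇒ |(-9w + 12)/(w - 7) − (6/5)| < eps.
Combining over a common denominator, (-9w + 12)/(w - 7) − (6/5) = [(-9w + 12)·(-5) − (-6)·(w - 7)] / [(-5)·(w - 7)] = 51(w − 2) / ((-5)(w - 7)).
So |(-9w + 12)/(w - 7) − (6/5)| = 51|w − 2| / (5·|w − 7|).
Require delta ≤ 5/2, so |w − 7| ≥ |-5| − |w − 2| > 5 − 5/2 = 5/2.
Hence |(-9w + 12)/(w - 7) − (6/5)| < 51|w − 2|/(5·(5/2)) = (102/25)|w − 2|, which is < eps once |w − 2| < (25/102)eps.
Take delta = min(5/2, (25/102)eps). Then 0 < |w − 2| < delta forces both bounds, so |(-9w + 12)/(w - 7) − (6/5)| < eps.

delta = min(5/2, (25/102)eps)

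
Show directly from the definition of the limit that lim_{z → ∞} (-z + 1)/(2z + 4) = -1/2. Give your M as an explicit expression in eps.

Suppose eps > 0. We seek M > 0 such that z > M implies |(-z + 1)/(2z + 4) + 1/2| < eps.
(-z + 1)/(2z + 4) + 1/2 = (2(-z + 1) − (-1)(2z + 4)) / (2(2z + 4)) = 6/(2(2z + 4)).
For z > 0 we have 2z + 4 > 2z, so |(-z + 1)/(2z + 4) + 1/2| = 6/(2(2z + 4)) < 6/(2·2z) = (3/2)/z.
Thus |(-z + 1)/(2z + 4) + 1/2| < eps whenever z > (3/2)/eps.
Take M = (3/2)/eps. If z > M then |(-z + 1)/(2z + 4) + 1/2| < (3/2)/z < eps.

M = (3/2)/eps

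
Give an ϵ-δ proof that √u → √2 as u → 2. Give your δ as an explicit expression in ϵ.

δ = min(2, √2·ϵ)

Let ϵ > 0 be given. We want δ > 0 such that 0 < |u − 2| < δ implies |√u − √2| < ϵ.
Rationalise: √u − √2 = (u − 2)/(√u + √2), so |√u − √2| = |u − 2|/(√u + √2).
Restrict δ ≤ 2 so that |u − 2| < 2 forces u > 0, and then √u + √2 > √2.
Hence |√u − √2| < |u − 2|/√2, which is < ϵ once |u − 2| < √2·ϵ.
Take δ = min(2, √2·ϵ). If 0 < |u − 2| < δ then u > 0 and |√u − √2| < |u − 2|/√2 < ϵ.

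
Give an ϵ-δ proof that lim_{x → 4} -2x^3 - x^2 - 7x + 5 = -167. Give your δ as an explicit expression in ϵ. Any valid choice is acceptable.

Suppose ϵ > 0. We want δ > 0 such that 0 < |x − 4| < δ implies |(-2x^3 - x^2 - 7x + 5) + 167| < ϵ.
(-2x^3 - x^2 - 7x + 5) + 167 = -2x^3 - x^2 - 7x + 172 = (x − 4)(-2x^2 - 9x - 43).
So |(-2x^3 - x^2 - 7x + 5) + 167| = |x − 4|·|-2x^2 - 9x - 43|.
Require δ ≤ 2. Then |x − 4| < 2 gives |x| < 6, and by the triangle inequality |-2x^2 - 9x - 43| ≤ 2·6^2 + 9·6 + 43 = 169.
Hence |(-2x^3 - x^2 - 7x + 5) + 167| ≤ 169|x − 4| < ϵ provided |x − 4| < ϵ/169.
Choosing δ = min(2, ϵ/169) ensures both conditions, hence |(-2x^3 - x^2 - 7x + 5) + 167| < ϵ.

δ = min(2, ϵ/169)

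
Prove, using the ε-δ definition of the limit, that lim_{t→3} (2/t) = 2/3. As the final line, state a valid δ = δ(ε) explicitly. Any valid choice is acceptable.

δ = min(3/2, (9/4)ε)

Let ε > 0 be given. We seek δ > 0 such that 0 < |t − 3| < δ implies |2/t − (2/3)| < ε.
|2/t − (2/3)| = 2·|3 − t|/(3·|t|) = 2|t − 3|/(3|t|).
Require δ ≤ 3/2 so that |t| > 3 − 3/2 = 3/2, hence 3|t| > 9/2.
Then |2/t − (2/3)| < 2|t − 3|/(9/2), which is < ε when |t − 3| < (9/4)ε.
Take δ = min(3/2, (9/4)ε). Then 0 < |t − 3| < δ gives both |t − 3| < 3/2 and |t − 3| < (9/4)ε, so |2/t − (2/3)| < ε.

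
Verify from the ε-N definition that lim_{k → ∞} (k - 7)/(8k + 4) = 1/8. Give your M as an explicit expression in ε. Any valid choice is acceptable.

Let ε > 0. For k ≥ 1, |(k - 7)/(8k + 4) − (1/8)| = |-60|/(8(8k + 4)) = 60/(8(8k + 4)).
Since 8k + 4 ≥ 8k for k ≥ 1, this is ≤ 60/(8·8k) = (15/16)/k.
So |(k - 7)/(8k + 4) − (1/8)| < ε whenever k > (15/16)/ε.
Take M = (15/16)/ε. If k > M then |(k - 7)/(8k + 4) − (1/8)| ≤ (15/16)/k < ε.

M = (15/16)/ε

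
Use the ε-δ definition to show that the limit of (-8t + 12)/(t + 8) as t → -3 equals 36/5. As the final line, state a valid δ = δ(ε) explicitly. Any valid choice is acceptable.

δ = min(5/2, (25/152)ε)

Suppose ε > 0. We want δ > 0 with 0 < |t + 3| < δ ⇒ |(-8t + 12)/(t + 8) − (36/5)| < ε.
Combining over a common denominator, (-8t + 12)/(t + 8) − (36/5) = [(-8t + 12)·5 − 36·(t + 8)] / [5·(t + 8)] = -76(t + 3) / (5(t + 8)).
So |(-8t + 12)/(t + 8) − (36/5)| = 76|t + 3| / (5·|t + 8|).
Require δ ≤ 5/2, so |t + 8| ≥ |5| − |t + 3| > 5 − 5/2 = 5/2.
Hence |(-8t + 12)/(t + 8) − (36/5)| < 76|t + 3|/(5·(5/2)) = (152/25)|t + 3|, which is < ε once |t + 3| < (25/152)ε.
Take δ = min(5/2, (25/152)ε). Then 0 < |t + 3| < δ forces both bounds, so |(-8t + 12)/(t + 8) − (36/5)| < ε.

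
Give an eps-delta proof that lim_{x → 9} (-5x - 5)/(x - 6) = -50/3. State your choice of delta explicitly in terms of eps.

delta = min(3/2, (9/70)eps)

Suppose eps > 0. We want delta > 0 with 0 < |x − 9| < delta ⇒ |(-5x - 5)/(x - 6) + 50/3| < eps.
Combining over a common denominator, (-5x - 5)/(x - 6) + 50/3 = [(-5x - 5)·3 − (-50)·(x - 6)] / [3·(x - 6)] = 35(x − 9) / (3(x - 6)).
So |(-5x - 5)/(x - 6) + 50/3| = 35|x − 9| / (3·|x − 6|).
Restrict delta ≤ 3/2. Then |x − 9| < 3/2 gives |x − 6| = |(x − 9) + 3| ≥ 3 − 3/2 = 3/2.
Hence |(-5x - 5)/(x - 6) + 50/3| < 35|x − 9|/(3·(3/2)) = (70/9)|x − 9|, which is < eps once |x − 9| < (9/70)eps.
Take delta = min(3/2, (9/70)eps). Then 0 < |x − 9| < delta forces both bounds, so |(-5x - 5)/(x - 6) + 50/3| < eps.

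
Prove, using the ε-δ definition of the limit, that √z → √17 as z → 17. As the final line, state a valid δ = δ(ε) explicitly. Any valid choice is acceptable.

δ = min(17, √17·ε)

Let ε > 0. We want δ > 0 such that 0 < |z − 17| < δ implies |√z − √17| < ε.
Rationalise: √z − √17 = (z − 17)/(√z + √17), so |√z − √17| = |z − 17|/(√z + √17).
Restrict δ ≤ 17 so that |z − 17| < 17 forces z > 0, and then √z + √17 > √17.
Hence |√z − √17| < |z − 17|/√17, which is < ε once |z − 17| < √17·ε.
Take δ = min(17, √17·ε). If 0 < |z − 17| < δ then z > 0 and |√z − √17| < |z − 17|/√17 < ε.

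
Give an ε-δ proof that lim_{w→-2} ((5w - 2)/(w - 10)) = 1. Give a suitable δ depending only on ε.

δ = min(6, (3/2)ε)

Let ε > 0. We want δ > 0 with 0 < |w + 2| < δ ⇒ |(5w - 2)/(w - 10) − 1| < ε.
Combining over a common denominator, (5w - 2)/(w - 10) − 1 = [(5w - 2)·(-12) − (-12)·(w - 10)] / [(-12)·(w - 10)] = -48(w + 2) / ((-12)(w - 10)).
So |(5w - 2)/(w - 10) − 1| = 48|w + 2| / (12·|w − 10|).
Restrict δ ≤ 6. Then |w + 2| < 6 gives |w − 10| = |(w + 2) + (-12)| ≥ 12 − 6 = 6.
Hence |(5w - 2)/(w - 10) − 1| < 48|w + 2|/(12·6) = (2/3)|w + 2|, which is < ε once |w + 2| < (3/2)ε.
Take δ = min(6, (3/2)ε). Then 0 < |w + 2| < δ forces both bounds, so |(5w - 2)/(w - 10) − 1| < ε.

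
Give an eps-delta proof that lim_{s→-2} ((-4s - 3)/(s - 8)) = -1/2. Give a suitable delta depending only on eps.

Fix eps > 0. We want delta > 0 with 0 < |s + 2| < delta ⇒ |(-4s - 3)/(s - 8) + 1/2| < eps.
Combining over a common denominator, (-4s - 3)/(s - 8) + 1/2 = [(-4s - 3)·(-10) − 5·(s - 8)] / [(-10)·(s - 8)] = 35(s + 2) / ((-10)(s - 8)).
So |(-4s - 3)/(s - 8) + 1/2| = 35|s + 2| / (10·|s − 8|).
Require delta ≤ 5, so |s − 8| ≥ |-10| − |s + 2| > 10 − 5 = 5.
Hence |(-4s - 3)/(s - 8) + 1/2| < 35|s + 2|/(10·5) = (7/10)|s + 2|, which is < eps once |s + 2| < (10/7)eps.
Take delta = min(5, (10/7)eps). Then 0 < |s + 2| < delta forces both bounds, so |(-4s - 3)/(s - 8) + 1/2| < eps.

delta = min(5, (10/7)eps)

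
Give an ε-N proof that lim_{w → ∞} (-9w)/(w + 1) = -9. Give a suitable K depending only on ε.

Let ε > 0 be given. We seek K > 0 such that w > K implies |(-9w)/(w + 1) + 9| < ε.
(-9w)/(w + 1) + 9 = ((-9w) − (-9)(w + 1)) / ((w + 1)) = 9/((w + 1)).
For w > 0 we have w + 1 > w, so |(-9w)/(w + 1) + 9| = 9/((w + 1)) < 9/(w) = 9/w.
Thus |(-9w)/(w + 1) + 9| < ε whenever w > 9/ε.
Take K = 9/ε. If w > K then |(-9w)/(w + 1) + 9| < 9/w < ε.

K = 9/ε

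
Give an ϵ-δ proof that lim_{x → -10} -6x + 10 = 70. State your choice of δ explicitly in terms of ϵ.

Fix ϵ > 0. We need δ > 0 so that 0 < |x + 10| < δ implies |(-6x + 10) − 70| < ϵ.
Since (-6x + 10) − 70 = -6(x + 10), we have |(-6x + 10) − 70| = 6|x + 10|.
Thus it suffices that |x + 10| < ϵ/6.
Take δ = ϵ/6. If 0 < |x + 10| < δ then |(-6x + 10) − 70| = 6|x + 10| < 6·(ϵ/6) = ϵ.

δ = ϵ/6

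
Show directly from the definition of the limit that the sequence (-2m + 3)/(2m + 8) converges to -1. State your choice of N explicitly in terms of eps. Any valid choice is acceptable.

N = (11/2)/eps

Let eps > 0. For m ≥ 1, |(-2m + 3)/(2m + 8) + 1| = |22|/(2(2m + 8)) = 22/(2(2m + 8)).
Since 2m + 8 ≥ 2m for m ≥ 1, this is ≤ 22/(2·2m) = (11/2)/m.
So |(-2m + 3)/(2m + 8) + 1| < eps whenever m > (11/2)/eps.
Take N = (11/2)/eps. If m > N then |(-2m + 3)/(2m + 8) + 1| ≤ (11/2)/m < eps.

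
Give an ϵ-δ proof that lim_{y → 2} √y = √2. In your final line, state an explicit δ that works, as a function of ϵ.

δ = min(2, √2·ϵ)

Let ϵ > 0. We want δ > 0 such that 0 < |y − 2| < δ implies |√y − √2| < ϵ.
Multiplying by the conjugate, |√y − √2| = |y − 2|/(√y + √2).
Restrict δ ≤ 2 so that |y − 2| < 2 forces y > 0, and then √y + √2 > √2.
Hence |√y − √2| < |y − 2|/√2, which is < ϵ once |y − 2| < √2·ϵ.
Take δ = min(2, √2·ϵ). If 0 < |y − 2| < δ then y > 0 and |√y − √2| < |y − 2|/√2 < ϵ.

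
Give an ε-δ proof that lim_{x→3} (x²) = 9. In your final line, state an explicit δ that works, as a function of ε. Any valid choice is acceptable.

δ = min(2, ε/8)

Suppose ε > 0. We seek δ > 0 with 0 < |x − 3| < δ ⇒ |x² − 9| < ε.
Factor: x² − 9 = (x − 3)(x + 3), so |x² − 9| = |x − 3|·|x + 3|.
Impose δ ≤ 2 so that |x| < 5; then |x + 3| ≤ 8.
Hence |x² − 9| ≤ 8|x − 3|, which is < ε once |x − 3| < ε/8.
Take δ = min(2, ε/8). If 0 < |x − 3| < δ then both bounds hold and |x² − 9| ≤ 8|x − 3| < 8·(ε/8) = ε.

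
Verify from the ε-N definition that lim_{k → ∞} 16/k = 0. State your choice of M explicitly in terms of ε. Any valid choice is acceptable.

M = 16/ε

Fix ε > 0. For k ≥ 1, |16/k − 0| = 16/(k) ≤ 16/k.
We need 16/k < ε, i.e. k > 16/ε.
Take M = 16/ε. If k > M then |16/k| ≤ 16/k < ε.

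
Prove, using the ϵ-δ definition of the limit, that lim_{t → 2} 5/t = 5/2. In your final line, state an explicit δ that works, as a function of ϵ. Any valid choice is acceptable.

Suppose ϵ > 0. We seek δ > 0 such that 0 < |t − 2| < δ implies |5/t − (5/2)| < ϵ.
|5/t − (5/2)| = 5·|2 − t|/(2·|t|) = 5|t − 2|/(2|t|).
Require δ ≤ 1 so that |t| > 2 − 1 = 1, hence 2|t| > 2.
Then |5/t − (5/2)| < 5|t − 2|/2, which is < ϵ when |t − 2| < (2/5)ϵ.
Take δ = min(1, (2/5)ϵ). Then 0 < |t − 2| < δ gives both |t − 2| < 1 and |t − 2| < (2/5)ϵ, so |5/t − (5/2)| < ϵ.

δ = min(1, (2/5)ϵ)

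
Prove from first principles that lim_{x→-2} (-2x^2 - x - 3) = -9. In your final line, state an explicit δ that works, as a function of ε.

Let ε > 0. We want δ > 0 such that 0 < |x + 2| < δ implies |(-2x^2 - x - 3) + 9| < ε.
(-2x^2 - x - 3) + 9 = -2x^2 - x + 6 = (x + 2)(-2x + 3).
So |(-2x^2 - x - 3) + 9| = |x + 2|·|-2x + 3|.
Assume first that |x + 2| < 1, so |x| < 3. Then |-2x + 3| ≤ 2·3 + 3 = 9.
Hence |(-2x^2 - x - 3) + 9| ≤ 9|x + 2| < ε provided |x + 2| < ε/9.
Choosing δ = min(1, ε/9) ensures both conditions, hence |(-2x^2 - x - 3) + 9| < ε.

δ = min(1, ε/9)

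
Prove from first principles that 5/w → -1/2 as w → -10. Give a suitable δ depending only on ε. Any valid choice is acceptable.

δ = min(5, 10ε)

Suppose ε > 0. We seek δ > 0 such that 0 < |w + 10| < δ implies |5/w + 1/2| < ε.
|5/w + 1/2| = 5·|-10 − w|/(10·|w|) = 5|w + 10|/(10|w|).
Require δ ≤ 5 so that |w| > 10 − 5 = 5, hence 10|w| > 50.
Then |5/w + 1/2| < 5|w + 10|/50, which is < ε when |w + 10| < 10ε.
Take δ = min(5, 10ε). Then 0 < |w + 10| < δ gives both |w + 10| < 5 and |w + 10| < 10ε, so |5/w + 1/2| < ε.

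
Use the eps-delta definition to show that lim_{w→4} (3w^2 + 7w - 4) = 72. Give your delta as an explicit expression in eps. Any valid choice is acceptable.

delta = min(1, eps/34)

Let eps > 0 be given. We want delta > 0 such that 0 < |w − 4| < delta implies |(3w^2 + 7w - 4) − 72| < eps.
(3w^2 + 7w - 4) − 72 = 3w^2 + 7w - 76 = (w − 4)(3w + 19).
So |(3w^2 + 7w - 4) − 72| = |w − 4|·|3w + 19|.
Require delta ≤ 1. Then |w − 4| < 1 gives |w| < 5, and by the triangle inequality |3w + 19| ≤ 3·5 + 19 = 34.
Hence |(3w^2 + 7w - 4) − 72| ≤ 34|w − 4| < eps provided |w − 4| < eps/34.
Choosing delta = min(1, eps/34) ensures both conditions, hence |(3w^2 + 7w - 4) − 72| < eps.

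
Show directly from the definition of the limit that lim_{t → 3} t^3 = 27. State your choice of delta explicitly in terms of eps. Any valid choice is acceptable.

Fix eps > 0. We seek delta > 0 with 0 < |t − 3| < delta ⇒ |t^3 − 27| < eps.
Factor: t^3 − 27 = (t − 3)(t^2 + 3t + 9), so |t^3 − 27| = |t − 3|·|t^2 + 3t + 9|.
Restrict delta ≤ 1. Then |t − 3| < 1 gives |t| < 4, so by the triangle inequality |t^2 + 3t + 9| ≤ 4^2 + 3·4 + 9 = 37.
Hence |t^3 − 27| ≤ 37|t − 3|, which is < eps once |t − 3| < eps/37.
Take delta = min(1, eps/37). If 0 < |t − 3| < delta then both bounds hold and |t^3 − 27| ≤ 37|t − 3| < 37·(eps/37) = eps.

delta = min(1, eps/37)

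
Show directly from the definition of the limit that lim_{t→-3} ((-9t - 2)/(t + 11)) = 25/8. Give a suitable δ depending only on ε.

Fix ε > 0. We want δ > 0 with 0 < |t + 3| < δ ⇒ |(-9t - 2)/(t + 11) − (25/8)| < ε.
Combining over a common denominator, (-9t - 2)/(t + 11) − (25/8) = [(-9t - 2)·8 − 25·(t + 11)] / [8·(t + 11)] = -97(t + 3) / (8(t + 11)).
So |(-9t - 2)/(t + 11) − (25/8)| = 97|t + 3| / (8·|t + 11|).
Require δ ≤ 4, so |t + 11| ≥ |8| − |t + 3| > 8 − 4 = 4.
Hence |(-9t - 2)/(t + 11) − (25/8)| < 97|t + 3|/(8·4) = (97/32)|t + 3|, which is < ε once |t + 3| < (32/97)ε.
Take δ = min(4, (32/97)ε). Then 0 < |t + 3| < δ forces both bounds, so |(-9t - 2)/(t + 11) − (25/8)| < ε.

δ = min(4, (32/97)ε)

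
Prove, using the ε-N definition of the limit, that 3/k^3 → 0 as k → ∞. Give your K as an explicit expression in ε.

K = (3/ε)^{1/3}

Fix ε > 0. For k ≥ 1, |3/k^3 − 0| = 3/k^3.
3/k^3 < ε ⇔ k^3 > 3/ε ⇔ k > (3/ε)^{1/3}.
Take K = (3/ε)^{1/3}. Then k > K implies 3/k^3 < ε.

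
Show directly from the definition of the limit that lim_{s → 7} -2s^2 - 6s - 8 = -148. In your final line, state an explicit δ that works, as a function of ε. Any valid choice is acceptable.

δ = min(1, ε/36)

Let ε > 0 be given. We want δ > 0 such that 0 < |s − 7| < δ implies |(-2s^2 - 6s - 8) + 148| < ε.
(-2s^2 - 6s - 8) + 148 = -2s^2 - 6s + 140 = (s − 7)(-2s - 20).
So |(-2s^2 - 6s - 8) + 148| = |s − 7|·|-2s - 20|.
Assume first that |s − 7| < 1, so |s| < 8. Then |-2s - 20| ≤ 2·8 + 20 = 36.
Hence |(-2s^2 - 6s - 8) + 148| ≤ 36|s − 7| < ε provided |s − 7| < ε/36.
Take δ = min(1, ε/36). Then 0 < |s − 7| < δ gives both |s − 7| < 1 and |s − 7| < ε/36, so |(-2s^2 - 6s - 8) + 148| < ε.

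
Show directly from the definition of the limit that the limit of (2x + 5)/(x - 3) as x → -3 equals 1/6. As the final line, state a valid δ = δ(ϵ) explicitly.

Suppose ϵ > 0. We want δ > 0 with 0 < |x + 3| < δ ⇒ |(2x + 5)/(x - 3) − (1/6)| < ϵ.
Combining over a common denominator, (2x + 5)/(x - 3) − (1/6) = [(2x + 5)·(-6) − (-1)·(x - 3)] / [(-6)·(x - 3)] = -11(x + 3) / ((-6)(x - 3)).
So |(2x + 5)/(x - 3) − (1/6)| = 11|x + 3| / (6·|x − 3|).
Require δ ≤ 3, so |x − 3| ≥ |-6| − |x + 3| > 6 − 3 = 3.
Hence |(2x + 5)/(x - 3) − (1/6)| < 11|x + 3|/(6·3) = (11/18)|x + 3|, which is < ϵ once |x + 3| < (18/11)ϵ.
Take δ = min(3, (18/11)ϵ). Then 0 < |x + 3| < δ forces both bounds, so |(2x + 5)/(x - 3) − (1/6)| < ϵ.

δ = min(3, (18/11)ϵ)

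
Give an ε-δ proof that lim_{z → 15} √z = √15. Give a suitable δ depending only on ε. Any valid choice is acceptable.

δ = min(15, √15·ε)

Let ε > 0. We want δ > 0 such that 0 < |z − 15| < δ implies |√z − √15| < ε.
Multiplying by the conjugate, |√z − √15| = |z − 15|/(√z + √15).
Restrict δ ≤ 15 so that |z − 15| < 15 forces z > 0, and then √z + √15 > √15.
Hence |√z − √15| < |z − 15|/√15, which is < ε once |z − 15| < √15·ε.
Take δ = min(15, √15·ε). If 0 < |z − 15| < δ then z > 0 and |√z − √15| < |z − 15|/√15 < ε.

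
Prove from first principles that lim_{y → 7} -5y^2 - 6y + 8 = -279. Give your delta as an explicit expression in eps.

Let eps > 0 be given. We want delta > 0 such that 0 < |y − 7| < delta implies |(-5y^2 - 6y + 8) + 279| < eps.
(-5y^2 - 6y + 8) + 279 = -5y^2 - 6y + 287 = (y − 7)(-5y - 41).
So |(-5y^2 - 6y + 8) + 279| = |y − 7|·|-5y - 41|.
Assume first that |y − 7| < 1, so |y| < 8. Then |-5y - 41| ≤ 5·8 + 41 = 81.
Hence |(-5y^2 - 6y + 8) + 279| ≤ 81|y − 7| < eps provided |y − 7| < eps/81.
Choosing delta = min(1, eps/81) ensures both conditions, hence |(-5y^2 - 6y + 8) + 279| < eps.

delta = min(1, eps/81)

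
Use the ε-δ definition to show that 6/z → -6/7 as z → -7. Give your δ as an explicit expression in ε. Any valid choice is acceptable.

Suppose ε > 0. We seek δ > 0 such that 0 < |z + 7| < δ implies |6/z + 6/7| < ε.
|6/z + 6/7| = 6·|-7 − z|/(7·|z|) = 6|z + 7|/(7|z|).
Require δ ≤ 7/2 so that |z| > 7 − 7/2 = 7/2, hence 7|z| > 49/2.
Then |6/z + 6/7| < 6|z + 7|/(49/2), which is < ε when |z + 7| < (49/12)ε.
Take δ = min(7/2, (49/12)ε). Then 0 < |z + 7| < δ gives both |z + 7| < 7/2 and |z + 7| < (49/12)ε, so |6/z + 6/7| < ε.

δ = min(7/2, (49/12)ε)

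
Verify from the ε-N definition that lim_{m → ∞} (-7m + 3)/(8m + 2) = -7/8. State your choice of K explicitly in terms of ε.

Fix ε > 0. For m ≥ 1, |(-7m + 3)/(8m + 2) + 7/8| = |38|/(8(8m + 2)) = 38/(8(8m + 2)).
Since 8m + 2 ≥ 8m for m ≥ 1, this is ≤ 38/(8·8m) = (19/32)/m.
So |(-7m + 3)/(8m + 2) + 7/8| < ε whenever m > (19/32)/ε.
Take K = (19/32)/ε. If m > K then |(-7m + 3)/(8m + 2) + 7/8| ≤ (19/32)/m < ε.

K = (19/32)/ε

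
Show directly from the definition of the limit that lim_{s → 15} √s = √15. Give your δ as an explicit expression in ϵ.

Let ϵ > 0 be given. We want δ > 0 such that 0 < |s − 15| < δ implies |√s − √15| < ϵ.
Multiplying by the conjugate, |√s − √15| = |s − 15|/(√s + √15).
Restrict δ ≤ 15 so that |s − 15| < 15 forces s > 0, and then √s + √15 > √15.
Hence |√s − √15| < |s − 15|/√15, which is < ϵ once |s − 15| < √15·ϵ.
Take δ = min(15, √15·ϵ). If 0 < |s − 15| < δ then s > 0 and |√s − √15| < |s − 15|/√15 < ϵ.

δ = min(15, √15·ϵ)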